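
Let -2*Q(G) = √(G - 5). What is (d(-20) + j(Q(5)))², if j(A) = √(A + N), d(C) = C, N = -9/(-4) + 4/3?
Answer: (120 - √129)²/36 ≈ 327.86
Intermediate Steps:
N = 43/12 (N = -9*(-¼) + 4*(⅓) = 9/4 + 4/3 = 43/12 ≈ 3.5833)
Q(G) = -√(-5 + G)/2 (Q(G) = -√(G - 5)/2 = -√(-5 + G)/2)
j(A) = √(43/12 + A) (j(A) = √(A + 43/12) = √(43/12 + A))
(d(-20) + j(Q(5)))² = (-20 + √(129 + 36*(-√(-5 + 5)/2))/6)² = (-20 + √(129 + 36*(-√0/2))/6)² = (-20 + √(129 + 36*(-½*0))/6)² = (-20 + √(129 + 36*0)/6)² = (-20 + √(129 + 0)/6)² = (-20 + √129/6)²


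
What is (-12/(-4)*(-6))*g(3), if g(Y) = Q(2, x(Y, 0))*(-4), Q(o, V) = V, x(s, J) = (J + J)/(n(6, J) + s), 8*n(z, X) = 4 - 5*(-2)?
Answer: 0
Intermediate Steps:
n(z, X) = 7/4 (n(z, X) = (4 - 5*(-2))/8 = (4 + 10)/8 = (⅛)*14 = 7/4)
x(s, J) = 2*J/(7/4 + s) (x(s, J) = (J + J)/(7/4 + s) = (2*J)/(7/4 + s) = 2*J/(7/4 + s))
g(Y) = 0 (g(Y) = (8*0/(7 + 4*Y))*(-4) = 0*(-4) = 0)
(-12/(-4)*(-6))*g(3) = (-12/(-4)*(-6))*0 = (-12*(-¼)*(-6))*0 = (3*(-6))*0 = -18*0 = 0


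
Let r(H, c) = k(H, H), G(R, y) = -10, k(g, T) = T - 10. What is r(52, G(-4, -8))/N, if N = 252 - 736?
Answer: -21/242 ≈ -0.086777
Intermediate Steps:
N = -484
k(g, T) = -10 + T
r(H, c) = -10 + H
r(52, G(-4, -8))/N = (-10 + 52)/(-484) = 42*(-1/484) = -21/242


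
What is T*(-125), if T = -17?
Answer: 2125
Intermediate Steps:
T*(-125) = -17*(-125) = 2125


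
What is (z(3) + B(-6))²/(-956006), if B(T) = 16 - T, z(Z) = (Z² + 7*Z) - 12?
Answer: -800/478003 ≈ -0.0016736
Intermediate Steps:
z(Z) = -12 + Z² + 7*Z
(z(3) + B(-6))²/(-956006) = ((-12 + 3² + 7*3) + (16 - 1*(-6)))²/(-956006) = ((-12 + 9 + 21) + (16 + 6))²*(-1/956006) = (18 + 22)²*(-1/956006) = 40²*(-1/956006) = 1600*(-1/956006) = -800/478003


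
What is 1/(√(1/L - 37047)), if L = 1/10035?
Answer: -I*√6753/13506 ≈ -0.0060845*I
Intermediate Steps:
L = 1/10035 ≈ 9.9651e-5
1/(√(1/L - 37047)) = 1/(√(1/(1/10035) - 37047)) = 1/(√(10035 - 37047)) = 1/(√(-27012)) = 1/(2*I*√6753) = -I*√6753/13506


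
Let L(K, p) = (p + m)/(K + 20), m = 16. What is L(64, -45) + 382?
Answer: 32059/84 ≈ 381.65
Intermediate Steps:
L(K, p) = (16 + p)/(20 + K) (L(K, p) = (p + 16)/(K + 20) = (16 + p)/(20 + K))
L(64, -45) + 382 = (16 - 45)/(20 + 64) + 382 = -29/84 + 382 = 32059/84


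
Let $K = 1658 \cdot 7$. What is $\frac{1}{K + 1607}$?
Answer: $\frac{1}{13213} \approx 7.5683 \cdot 10^{-5}$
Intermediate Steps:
$K = 11606$
$\frac{1}{K + 1607} = \frac{1}{11606 + 1607} = \frac{1}{13213}$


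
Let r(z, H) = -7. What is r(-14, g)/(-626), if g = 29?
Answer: 7/626 ≈ 0.011182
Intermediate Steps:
r(-14, g)/(-626) = -7/(-626) = -7*(-1/626) = 7/626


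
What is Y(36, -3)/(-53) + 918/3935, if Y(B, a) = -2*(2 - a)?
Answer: 88004/208555 ≈ 0.42197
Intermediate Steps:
Y(B, a) = -4 + 2*a
Y(36, -3)/(-53) + 918/3935 = (-4 + 2*(-3))/(-53) + 918/3935 = (-4 - 6)*(-1/53) + 918*(1/3935) = -10*(-1/53) + 918/3935 = 10/53 + 918/3935 = 88004/208555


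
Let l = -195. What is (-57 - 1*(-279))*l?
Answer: -43290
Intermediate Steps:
(-57 - 1*(-279))*l = (-57 - 1*(-279))*(-195) = (-57 + 279)*(-195) = 222*(-195) = -43290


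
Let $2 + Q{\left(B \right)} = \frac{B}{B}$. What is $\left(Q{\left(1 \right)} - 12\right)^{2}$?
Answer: $169$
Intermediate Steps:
$Q{\left(B \right)} = -1$ ($Q{\left(B \right)} = -2 + \frac{B}{B} = -2 + 1 = -1$)
$\left(Q{\left(1 \right)} - 12\right)^{2} = \left(-1 - 12\right)^{2} = \left(-13\right)^{2} = 169$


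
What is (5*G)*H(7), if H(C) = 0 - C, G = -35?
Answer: 1225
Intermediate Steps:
H(C) = -C
(5*G)*H(7) = (5*(-35))*(-1*7) = -175*(-7) = 1225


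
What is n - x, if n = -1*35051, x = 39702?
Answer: -74753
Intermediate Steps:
n = -35051
n - x = -35051 - 1*39702 = -35051 - 39702 = -74753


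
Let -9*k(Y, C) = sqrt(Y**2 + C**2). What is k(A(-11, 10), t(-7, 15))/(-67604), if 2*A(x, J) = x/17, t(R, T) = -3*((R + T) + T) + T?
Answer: sqrt(3371017)/20686824 ≈ 8.8754e-5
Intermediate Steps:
t(R, T) = -5*T - 3*R (t(R, T) = -3*(R + 2*T) + T = (-6*T - 3*R) + T = -5*T - 3*R)
A(x, J) = x/34 (A(x, J) = (x/17)/2 = x/34)
k(Y, C) = -sqrt(C**2 + Y**2)/9 (k(Y, C) = -sqrt(Y**2 + C**2)/9 = -sqrt(C**2 + Y**2)/9)
k(A(-11, 10), t(-7, 15))/(-67604) = -sqrt((-5*15 - 3*(-7))**2 + ((1/34)*(-11))**2)/9/(-67604) = -sqrt((-75 + 21)**2 + (-11/34)**2)/9*(-1/67604) = -sqrt((-54)**2 + 121/1156)/9*(-1/67604) = -sqrt(2916 + 121/1156)/9*(-1/67604) = -sqrt(3371017)/306*(-1/67604) = sqrt(3371017)/20686824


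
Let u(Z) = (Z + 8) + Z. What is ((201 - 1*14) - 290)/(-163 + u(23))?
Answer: 103/109 ≈ 0.94495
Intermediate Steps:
u(Z) = 8 + 2*Z (u(Z) = (8 + Z) + Z = 8 + 2*Z)
((201 - 1*14) - 290)/(-163 + u(23)) = ((201 - 1*14) - 290)/(-163 + (8 + 2*23)) = ((201 - 14) - 290)/(-163 + (8 + 46)) = (187 - 290)/(-163 + 54) = -103/(-109) = -103*(-1/109) = 103/109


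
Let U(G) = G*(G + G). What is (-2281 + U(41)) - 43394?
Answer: -42313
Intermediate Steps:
U(G) = 2*G² (U(G) = G*(2*G) = 2*G²)
(-2281 + U(41)) - 43394 = (-2281 + 2*41²) - 43394 = (-2281 + 2*1681) - 43394 = (-2281 + 3362) - 43394 = 1081 - 43394 = -42313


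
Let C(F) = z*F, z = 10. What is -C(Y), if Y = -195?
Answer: 1950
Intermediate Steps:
C(F) = 10*F
-C(Y) = -10*(-195) = -1*(-1950) = 1950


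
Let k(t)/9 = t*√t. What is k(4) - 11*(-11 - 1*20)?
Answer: 413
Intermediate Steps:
k(t) = 9*t^(3/2) (k(t) = 9*(t*√t) = 9*t^(3/2))
k(4) - 11*(-11 - 1*20) = 9*4^(3/2) - 11*(-11 - 1*20) = 9*8 - 11*(-11 - 20) = 72 - 11*(-31) = 72 + 341 = 413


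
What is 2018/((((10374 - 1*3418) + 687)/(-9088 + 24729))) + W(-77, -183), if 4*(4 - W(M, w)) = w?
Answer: 127775109/30572 ≈ 4179.5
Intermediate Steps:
W(M, w) = 4 - w/4
2018/((((10374 - 1*3418) + 687)/(-9088 + 24729))) + W(-77, -183) = 2018/((((10374 - 1*3418) + 687)/(-9088 + 24729))) + (4 - 1/4*(-183)) = 2018/((((10374 - 3418) + 687)/15641)) + (4 + 183/4) = 2018/(((6956 + 687)*(1/15641))) + 199/4 = 2018/((7643*(1/15641))) + 199/4 = 2018/(7643/15641) + 199/4 = 2018*(15641/7643) + 199/4 = 31563538/7643 + 199/4 = 127775109/30572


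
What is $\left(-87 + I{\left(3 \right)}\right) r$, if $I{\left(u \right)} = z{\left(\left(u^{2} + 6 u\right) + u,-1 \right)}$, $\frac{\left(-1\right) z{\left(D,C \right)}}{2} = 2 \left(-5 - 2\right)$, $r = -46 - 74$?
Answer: $7080$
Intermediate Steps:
$r = -120$ ($r = -46 - 74 = -120$)
$z{\left(D,C \right)} = 28$ ($z{\left(D,C \right)} = - 2 \cdot 2 \left(-5 - 2\right) = - 2 \cdot 2 \left(-7\right) = \left(-2\right) \left(-14\right) = 28$)
$I{\left(u \right)} = 28$
$\left(-87 + I{\left(3 \right)}\right) r = \left(-87 + 28\right) \left(-120\right) = \left(-59\right) \left(-120\right) = 7080$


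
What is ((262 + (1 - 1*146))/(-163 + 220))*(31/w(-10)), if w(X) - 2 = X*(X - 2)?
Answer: 1209/2318 ≈ 0.52157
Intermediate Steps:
w(X) = 2 + X*(-2 + X) (w(X) = 2 + X*(X - 2) = 2 + X*(-2 + X))
((262 + (1 - 1*146))/(-163 + 220))*(31/w(-10)) = ((262 + (1 - 1*146))/(-163 + 220))*(31/(2 + (-10)**2 - 2*(-10))) = ((262 + (1 - 146))/57)*(31/(2 + 100 + 20)) = ((262 - 145)*(1/57))*(31/122) = (117*(1/57))*(31*(1/122)) = (39/19)*(31/122) = 1209/2318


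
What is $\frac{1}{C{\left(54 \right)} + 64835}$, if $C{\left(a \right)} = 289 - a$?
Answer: $\frac{1}{65070} \approx 1.5368 \cdot 10^{-5}$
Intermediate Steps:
$\frac{1}{C{\left(54 \right)} + 64835} = \frac{1}{\left(289 - 54\right) + 64835} = \frac{1}{235 + 64835} = \frac{1}{65070}$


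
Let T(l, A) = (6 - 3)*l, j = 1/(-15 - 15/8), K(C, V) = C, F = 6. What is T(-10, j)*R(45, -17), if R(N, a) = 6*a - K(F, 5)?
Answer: 3240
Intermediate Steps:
R(N, a) = -6 + 6*a (R(N, a) = 6*a - 1*6 = 6*a - 6 = -6 + 6*a)
j = -8/135 (j = 1/(-15 - 15*⅛) = 1/(-15 - 15/8) = 1/(-135/8) = -8/135 ≈ -0.059259)
T(l, A) = 3*l
T(-10, j)*R(45, -17) = (3*(-10))*(-6 + 6*(-17)) = -30*(-6 - 102) = -30*(-108) = 3240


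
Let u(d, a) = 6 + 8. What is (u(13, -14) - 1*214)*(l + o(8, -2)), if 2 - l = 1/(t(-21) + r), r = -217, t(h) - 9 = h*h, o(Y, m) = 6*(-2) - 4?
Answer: 652600/233 ≈ 2800.9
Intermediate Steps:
u(d, a) = 14
o(Y, m) = -16 (o(Y, m) = -12 - 4 = -16)
t(h) = 9 + h² (t(h) = 9 + h*h = 9 + h²)
l = 465/233 (l = 2 - 1/((9 + (-21)²) - 217) = 2 - 1/((9 + 441) - 217) = 2 - 1/(450 - 217) = 2 - 1/233 = 465/233 ≈ 1.9957)
(u(13, -14) - 1*214)*(l + o(8, -2)) = (14 - 1*214)*(465/233 - 16) = (14 - 214)*(-3263/233) = -200*(-3263/233) = 652600/233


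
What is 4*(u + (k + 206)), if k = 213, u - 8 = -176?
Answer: 1004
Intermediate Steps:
u = -168 (u = 8 - 176 = -168)
4*(u + (k + 206)) = 4*(-168 + (213 + 206)) = 4*(-168 + 419) = 4*251 = 1004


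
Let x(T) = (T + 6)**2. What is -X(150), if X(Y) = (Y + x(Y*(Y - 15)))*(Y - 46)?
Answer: -42671791344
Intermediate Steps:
x(T) = (6 + T)**2
X(Y) = (-46 + Y)*(Y + (6 + Y*(-15 + Y))**2) (X(Y) = (Y + (6 + Y*(Y - 15))**2)*(Y - 46) = (Y + (6 + Y*(-15 + Y))**2)*(-46 + Y) = (-46 + Y)*(Y + (6 + Y*(-15 + Y))**2))
-X(150) = -(-1656 + 150**5 - 11081*150**2 - 76*150**4 + 1617*150**3 + 8270*150) = -(-1656 + 75937500000 - 11081*22500 - 76*506250000 + 1617*3375000 + 1240500) = -(-1656 + 75937500000 - 249322500 - 38475000000 + 5457375000 + 1240500) = -1*42671791344 = -42671791344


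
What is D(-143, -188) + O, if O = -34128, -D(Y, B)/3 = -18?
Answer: -34074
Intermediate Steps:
D(Y, B) = 54 (D(Y, B) = -3*(-18) = 54)
D(-143, -188) + O = 54 - 34128 = -34074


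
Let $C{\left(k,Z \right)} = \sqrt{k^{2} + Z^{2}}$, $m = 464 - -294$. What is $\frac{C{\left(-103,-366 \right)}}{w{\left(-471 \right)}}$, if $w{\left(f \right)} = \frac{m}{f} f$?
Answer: $\frac{\sqrt{144565}}{758} \approx 0.50161$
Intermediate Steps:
$m = 758$ ($m = 464 + 294 = 758$)
$C{\left(k,Z \right)} = \sqrt{Z^{2} + k^{2}}$
$w{\left(f \right)} = 758$ ($w{\left(f \right)} = \frac{758}{f} f = 758$)
$\frac{C{\left(-103,-366 \right)}}{w{\left(-471 \right)}} = \frac{\sqrt{\left(-366\right)^{2} + \left(-103\right)^{2}}}{758} = \sqrt{133956 + 10609} \cdot \frac{1}{758} = \sqrt{144565} \cdot \frac{1}{758} = \frac{\sqrt{144565}}{758}$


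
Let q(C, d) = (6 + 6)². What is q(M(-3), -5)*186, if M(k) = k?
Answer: 26784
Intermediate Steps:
q(C, d) = 144 (q(C, d) = 12² = 144)
q(M(-3), -5)*186 = 144*186 = 26784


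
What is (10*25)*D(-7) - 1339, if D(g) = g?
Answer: -3089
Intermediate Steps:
(10*25)*D(-7) - 1339 = (10*25)*(-7) - 1339 = 250*(-7) - 1339 = -1750 - 1339 = -3089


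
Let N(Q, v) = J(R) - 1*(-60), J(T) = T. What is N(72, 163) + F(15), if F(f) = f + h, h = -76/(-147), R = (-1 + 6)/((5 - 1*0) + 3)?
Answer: 89543/1176 ≈ 76.142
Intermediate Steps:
R = 5/8 (R = 5/((5 + 0) + 3) = 5/(5 + 3) = 5/8 ≈ 0.62500)
h = 76/147 (h = -76*(-1/147) = 76/147 ≈ 0.51701)
N(Q, v) = 485/8 (N(Q, v) = 5/8 - 1*(-60) = 5/8 + 60 = 485/8)
F(f) = 76/147 + f (F(f) = f + 76/147 = 76/147 + f)
N(72, 163) + F(15) = 485/8 + (76/147 + 15) = 485/8 + 2281/147 = 89543/1176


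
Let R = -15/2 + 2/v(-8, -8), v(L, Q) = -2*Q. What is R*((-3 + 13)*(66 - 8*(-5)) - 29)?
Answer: -60829/8 ≈ -7603.6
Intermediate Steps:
R = -59/8 (R = -15/2 + 2/((-2*(-8))) = -15*1/2 + 2/16 = -15/2 + 2*(1/16) = -15/2 + 1/8 = -59/8 ≈ -7.3750)
R*((-3 + 13)*(66 - 8*(-5)) - 29) = -59*((-3 + 13)*(66 - 8*(-5)) - 29)/8 = -59*(10*(66 + 40) - 29)/8 = -59*(10*106 - 29)/8 = -59*(1060 - 29)/8 = -59/8*1031 = -60829/8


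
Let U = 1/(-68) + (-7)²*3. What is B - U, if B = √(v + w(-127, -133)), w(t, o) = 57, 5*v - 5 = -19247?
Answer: -9995/68 + I*√94785/5 ≈ -146.99 + 61.574*I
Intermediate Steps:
v = -19242/5 (v = 1 + (⅕)*(-19247) = 1 - 19247/5 = -19242/5 ≈ -3848.4)
B = I*√94785/5 (B = √(-19242/5 + 57) = √(-18957/5) = I*√94785/5 ≈ 61.574*I)
U = 9995/68 (U = -1/68 + 49*3 = -1/68 + 147 = 9995/68 ≈ 146.99)
B - U = I*√94785/5 - 1*9995/68 = I*√94785/5 - 9995/68 = -9995/68 + I*√94785/5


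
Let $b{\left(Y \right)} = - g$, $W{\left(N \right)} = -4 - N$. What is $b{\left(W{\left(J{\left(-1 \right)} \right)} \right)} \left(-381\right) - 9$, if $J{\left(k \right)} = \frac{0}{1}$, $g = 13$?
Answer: $4944$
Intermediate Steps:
$J{\left(k \right)} = 0$ ($J{\left(k \right)} = 0 \cdot 1 = 0$)
$b{\left(Y \right)} = -13$ ($b{\left(Y \right)} = \left(-1\right) 13 = -13$)
$b{\left(W{\left(J{\left(-1 \right)} \right)} \right)} \left(-381\right) - 9 = \left(-13\right) \left(-381\right) - 9 = 4953 - 9 = 4944$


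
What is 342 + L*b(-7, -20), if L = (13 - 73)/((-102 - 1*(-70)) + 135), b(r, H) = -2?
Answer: 35346/103 ≈ 343.17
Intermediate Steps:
L = -60/103 (L = -60/((-102 + 70) + 135) = -60/(-32 + 135) = -60/103 ≈ -0.58252)
342 + L*b(-7, -20) = 342 - 60/103*(-2) = 342 + 120/103 = 35346/103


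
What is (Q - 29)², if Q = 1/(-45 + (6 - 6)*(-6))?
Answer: 1705636/2025 ≈ 842.29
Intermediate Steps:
Q = -1/45 (Q = 1/(-45 + 0*(-6)) = 1/(-45 + 0) = 1/(-45) = -1/45 ≈ -0.022222)
(Q - 29)² = (-1/45 - 29)² = (-1306/45)² = 1705636/2025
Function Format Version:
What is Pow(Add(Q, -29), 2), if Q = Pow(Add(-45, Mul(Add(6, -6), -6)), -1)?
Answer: Rational(1705636, 2025) ≈ 842.29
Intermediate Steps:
Q = Rational(-1, 45) (Q = Pow(Add(-45, Mul(0, -6)), -1) = Pow(Add(-45, 0), -1) = Pow(-45, -1) = Rational(-1, 45) ≈ -0.022222)
Pow(Add(Q, -29), 2) = Pow(Add(Rational(-1, 45), -29), 2) = Pow(Rational(-1306, 45), 2) = Rational(1705636, 2025)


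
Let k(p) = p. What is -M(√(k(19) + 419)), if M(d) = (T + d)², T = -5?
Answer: -463 + 10*√438 ≈ -253.72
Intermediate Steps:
M(d) = (-5 + d)²
-M(√(k(19) + 419)) = -(-5 + √(19 + 419))² = -(-5 + √438)²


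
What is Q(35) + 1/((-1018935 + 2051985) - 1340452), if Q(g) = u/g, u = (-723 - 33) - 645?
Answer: -430670237/10759070 ≈ -40.029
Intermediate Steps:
u = -1401 (u = -756 - 645 = -1401)
Q(g) = -1401/g
Q(35) + 1/((-1018935 + 2051985) - 1340452) = -1401/35 + 1/((-1018935 + 2051985) - 1340452) = -1401*1/35 + 1/(1033050 - 1340452) = -1401/35 + 1/(-307402) = -1401/35 - 1/307402 = -430670237/10759070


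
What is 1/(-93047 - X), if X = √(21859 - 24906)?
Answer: I/(√3047 - 93047*I) ≈ -1.0747e-5 + 6.3757e-9*I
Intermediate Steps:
X = I*√3047 (X = √(-3047) = I*√3047 ≈ 55.2*I)
1/(-93047 - X) = 1/(-93047 - I*√3047)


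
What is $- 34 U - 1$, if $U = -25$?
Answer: $849$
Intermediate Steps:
$- 34 U - 1 = \left(-34\right) \left(-25\right) - 1 = 850 - 1 = 849$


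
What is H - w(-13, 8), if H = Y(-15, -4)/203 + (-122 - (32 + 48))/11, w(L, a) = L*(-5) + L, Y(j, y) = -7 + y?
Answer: -157243/2233 ≈ -70.418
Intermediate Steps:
w(L, a) = -4*L (w(L, a) = -5*L + L = -4*L)
H = -41127/2233 (H = (-7 - 4)/203 + (-122 - (32 + 48))/11 = -11*1/203 + (-122 - 1*80)*(1/11) = -11/203 + (-122 - 80)*(1/11) = -11/203 - 202*1/11 = -11/203 - 202/11 = -41127/2233 ≈ -18.418)
H - w(-13, 8) = -41127/2233 - (-4)*(-13) = -41127/2233 - 1*52 = -41127/2233 - 52 = -157243/2233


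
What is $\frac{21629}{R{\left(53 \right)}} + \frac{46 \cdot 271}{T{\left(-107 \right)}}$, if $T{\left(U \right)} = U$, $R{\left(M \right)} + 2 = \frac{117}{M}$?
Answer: $\frac{122520933}{1177} \approx 1.041 \cdot 10^{5}$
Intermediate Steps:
$R{\left(M \right)} = -2 + \frac{117}{M}$
$\frac{21629}{R{\left(53 \right)}} + \frac{46 \cdot 271}{T{\left(-107 \right)}} = \frac{21629}{-2 + \frac{117}{53}} + \frac{46 \cdot 271}{-107} = \frac{21629}{-2 + 117 \cdot \frac{1}{53}} + 12466 \left(- \frac{1}{107}\right) = \frac{21629}{-2 + \frac{117}{53}} - \frac{12466}{107} = \frac{21629}{\frac{11}{53}} - \frac{12466}{107} = 21629 \cdot \frac{53}{11} - \frac{12466}{107} = \frac{1146337}{11} - \frac{12466}{107} = \frac{122520933}{1177}$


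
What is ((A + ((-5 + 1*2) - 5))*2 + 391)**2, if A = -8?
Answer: 128881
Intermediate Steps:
((A + ((-5 + 1*2) - 5))*2 + 391)**2 = ((-8 + ((-5 + 1*2) - 5))*2 + 391)**2 = ((-8 + ((-5 + 2) - 5))*2 + 391)**2 = ((-8 + (-3 - 5))*2 + 391)**2 = ((-8 - 8)*2 + 391)**2 = (-16*2 + 391)**2 = (-32 + 391)**2 = 359**2 = 128881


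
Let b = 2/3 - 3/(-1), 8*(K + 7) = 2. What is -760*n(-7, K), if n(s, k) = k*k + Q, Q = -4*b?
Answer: -140885/6 ≈ -23481.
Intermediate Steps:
K = -27/4 (K = -7 + (⅛)*2 = -7 + ¼ = -27/4 ≈ -6.7500)
b = 11/3 (b = 2*(⅓) - 3*(-1) = ⅔ + 3 = 11/3 ≈ 3.6667)
Q = -44/3 (Q = -4*11/3 = -44/3 ≈ -14.667)
n(s, k) = -44/3 + k² (n(s, k) = k*k - 44/3 = k² - 44/3 = -44/3 + k²)
-760*n(-7, K) = -760*(-44/3 + (-27/4)²) = -760*(-44/3 + 729/16) = -760*1483/48 = -140885/6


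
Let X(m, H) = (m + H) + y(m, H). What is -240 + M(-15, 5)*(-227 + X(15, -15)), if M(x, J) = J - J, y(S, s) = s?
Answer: -240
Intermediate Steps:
M(x, J) = 0
X(m, H) = m + 2*H (X(m, H) = (m + H) + H = (H + m) + H = m + 2*H)
-240 + M(-15, 5)*(-227 + X(15, -15)) = -240 + 0*(-227 + (15 + 2*(-15))) = -240 + 0*(-227 + (15 - 30)) = -240 + 0*(-227 - 15) = -240 + 0*(-242) = -240 + 0 = -240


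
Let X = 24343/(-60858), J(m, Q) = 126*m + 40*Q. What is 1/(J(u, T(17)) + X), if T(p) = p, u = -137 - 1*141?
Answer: -60858/2090374927 ≈ -2.9113e-5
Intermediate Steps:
u = -278 (u = -137 - 141 = -278)
J(m, Q) = 40*Q + 126*m
X = -24343/60858 (X = 24343*(-1/60858) = -24343/60858 ≈ -0.40000)
1/(J(u, T(17)) + X) = 1/((40*17 + 126*(-278)) - 24343/60858) = 1/((680 - 35028) - 24343/60858) = 1/(-34348 - 24343/60858) = 1/(-2090374927/60858) = -60858/2090374927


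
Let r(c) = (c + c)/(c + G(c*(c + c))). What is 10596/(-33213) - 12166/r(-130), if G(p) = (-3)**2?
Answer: -8149191213/1439230 ≈ -5662.2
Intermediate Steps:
G(p) = 9
r(c) = 2*c/(9 + c) (r(c) = (c + c)/(c + 9) = (2*c)/(9 + c) = 2*c/(9 + c))
10596/(-33213) - 12166/r(-130) = 10596/(-33213) - 12166/(2*(-130)/(9 - 130)) = 10596*(-1/33213) - 12166/(2*(-130)/(-121)) = -3532/11071 - 12166/(2*(-130)*(-1/121)) = -3532/11071 - 12166/260/121 = -3532/11071 - 12166*121/260 = -3532/11071 - 736043/130 = -8149191213/1439230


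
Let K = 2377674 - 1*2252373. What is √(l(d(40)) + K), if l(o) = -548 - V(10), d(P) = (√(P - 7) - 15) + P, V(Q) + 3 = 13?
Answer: √124743 ≈ 353.19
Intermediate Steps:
V(Q) = 10 (V(Q) = -3 + 13 = 10)
K = 125301 (K = 2377674 - 2252373 = 125301)
d(P) = -15 + P + √(-7 + P) (d(P) = (√(-7 + P) - 15) + P = (-15 + √(-7 + P)) + P = -15 + P + √(-7 + P))
l(o) = -558 (l(o) = -548 - 1*10 = -548 - 10 = -558)
√(l(d(40)) + K) = √(-558 + 125301) = √124743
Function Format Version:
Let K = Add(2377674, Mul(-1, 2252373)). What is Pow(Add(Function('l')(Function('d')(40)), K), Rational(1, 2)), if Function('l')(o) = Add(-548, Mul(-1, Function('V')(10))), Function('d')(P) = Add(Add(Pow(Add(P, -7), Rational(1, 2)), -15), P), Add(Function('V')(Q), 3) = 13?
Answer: Pow(124743, Rational(1, 2)) ≈ 353.19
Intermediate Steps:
Function('V')(Q) = 10 (Function('V')(Q) = Add(-3, 13) = 10)
K = 125301 (K = Add(2377674, -2252373) = 125301)
Function('d')(P) = Add(-15, P, Pow(Add(-7, P), Rational(1, 2))) (Function('d')(P) = Add(Add(Pow(Add(-7, P), Rational(1, 2)), -15), P) = Add(Add(-15, Pow(Add(-7, P), Rational(1, 2))), P) = Add(-15, P, Pow(Add(-7, P), Rational(1, 2))))
Function('l')(o) = -558 (Function('l')(o) = Add(-548, Mul(-1, 10)) = Add(-548, -10) = -558)
Pow(Add(Function('l')(Function('d')(40)), K), Rational(1, 2)) = Pow(Add(-558, 125301), Rational(1, 2)) = Pow(124743, Rational(1, 2))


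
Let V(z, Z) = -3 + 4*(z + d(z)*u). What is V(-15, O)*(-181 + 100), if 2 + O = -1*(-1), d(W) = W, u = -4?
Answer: -14337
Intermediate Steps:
O = -1 (O = -2 - 1*(-1) = -2 + 1 = -1)
V(z, Z) = -3 - 12*z (V(z, Z) = -3 + 4*(z + z*(-4)) = -3 + 4*(z - 4*z) = -3 + 4*(-3*z) = -3 - 12*z)
V(-15, O)*(-181 + 100) = (-3 - 12*(-15))*(-181 + 100) = (-3 + 180)*(-81) = 177*(-81) = -14337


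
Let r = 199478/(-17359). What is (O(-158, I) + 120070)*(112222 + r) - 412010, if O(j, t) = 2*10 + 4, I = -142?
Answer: 233919413367090/17359 ≈ 1.3475e+10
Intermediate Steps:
O(j, t) = 24 (O(j, t) = 20 + 4 = 24)
r = -199478/17359 (r = 199478*(-1/17359) = -199478/17359 ≈ -11.491)
(O(-158, I) + 120070)*(112222 + r) - 412010 = (24 + 120070)*(112222 - 199478/17359) - 412010 = 120094*(1947862220/17359) - 412010 = 233926565448680/17359 - 412010 = 233919413367090/17359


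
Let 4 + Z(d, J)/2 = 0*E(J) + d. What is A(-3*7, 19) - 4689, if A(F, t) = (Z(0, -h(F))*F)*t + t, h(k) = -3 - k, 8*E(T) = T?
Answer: -1478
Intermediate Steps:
E(T) = T/8
Z(d, J) = -8 + 2*d (Z(d, J) = -8 + 2*(0*(J/8) + d) = -8 + 2*(0 + d) = -8 + 2*d)
A(F, t) = t - 8*F*t (A(F, t) = ((-8 + 2*0)*F)*t + t = ((-8 + 0)*F)*t + t = (-8*F)*t + t = -8*F*t + t = t - 8*F*t)
A(-3*7, 19) - 4689 = 19*(1 - (-24)*7) - 4689 = 19*(1 - 8*(-21)) - 4689 = 19*(1 + 168) - 4689 = 19*169 - 4689 = 3211 - 4689 = -1478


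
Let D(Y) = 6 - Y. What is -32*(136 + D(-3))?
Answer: -4640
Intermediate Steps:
-32*(136 + D(-3)) = -32*(136 + (6 - 1*(-3))) = -32*(136 + (6 + 3)) = -32*(136 + 9) = -32*145 = -4640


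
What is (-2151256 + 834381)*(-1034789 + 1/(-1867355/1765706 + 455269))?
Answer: 1095422910445560715571875/803869337559 ≈ 1.3627e+12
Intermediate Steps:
(-2151256 + 834381)*(-1034789 + 1/(-1867355/1765706 + 455269)) = -1316875*(-1034789 + 1/(-1867355*1/1765706 + 455269)) = -1316875*(-1034789 + 1/(-1867355/1765706 + 455269)) = -1316875*(-1034789 + 1/(803869337559/1765706)) = -1316875*(-1034789 + 1765706/803869337559) = -1316875*(-831835147941574345/803869337559) = 1095422910445560715571875/803869337559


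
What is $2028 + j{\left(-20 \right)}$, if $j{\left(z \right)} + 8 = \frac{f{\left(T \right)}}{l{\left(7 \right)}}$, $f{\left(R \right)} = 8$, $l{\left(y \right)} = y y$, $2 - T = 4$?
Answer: $\frac{98988}{49} \approx 2020.2$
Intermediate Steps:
$T = -2$ ($T = 2 - 4 = -2$)
$l{\left(y \right)} = y^{2}$
$j{\left(z \right)} = - \frac{384}{49}$ ($j{\left(z \right)} = -8 + \frac{8}{7^{2}} = -8 + \frac{8}{49} = - \frac{384}{49}$)
$2028 + j{\left(-20 \right)} = 2028 - \frac{384}{49} = \frac{98988}{49}$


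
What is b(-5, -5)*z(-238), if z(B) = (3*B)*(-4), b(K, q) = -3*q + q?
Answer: 28560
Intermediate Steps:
b(K, q) = -2*q
z(B) = -12*B
b(-5, -5)*z(-238) = (-2*(-5))*(-12*(-238)) = 10*2856 = 28560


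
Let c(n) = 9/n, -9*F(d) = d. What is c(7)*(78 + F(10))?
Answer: 692/7 ≈ 98.857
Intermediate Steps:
F(d) = -d/9
c(7)*(78 + F(10)) = (9/7)*(78 - ⅑*10) = (9*(⅐))*(78 - 10/9) = (9/7)*(692/9) = 692/7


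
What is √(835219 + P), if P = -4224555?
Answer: 2*I*√847334 ≈ 1841.0*I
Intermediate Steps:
√(835219 + P) = √(835219 - 4224555) = √(-3389336) = 2*I*√847334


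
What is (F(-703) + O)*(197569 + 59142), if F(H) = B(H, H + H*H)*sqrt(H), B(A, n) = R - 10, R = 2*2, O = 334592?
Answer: 85893446912 - 1540266*I*sqrt(703) ≈ 8.5893e+10 - 4.0839e+7*I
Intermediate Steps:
R = 4
B(A, n) = -6 (B(A, n) = 4 - 10 = -6)
F(H) = -6*sqrt(H)
(F(-703) + O)*(197569 + 59142) = (-6*I*sqrt(703) + 334592)*(197569 + 59142) = (-6*I*sqrt(703) + 334592)*256711 = (334592 - 6*I*sqrt(703))*256711 = 85893446912 - 1540266*I*sqrt(703)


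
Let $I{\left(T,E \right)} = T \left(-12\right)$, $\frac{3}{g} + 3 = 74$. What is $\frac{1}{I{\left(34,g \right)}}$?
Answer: $- \frac{1}{408} \approx -0.002451$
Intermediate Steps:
$g = \frac{3}{71}$ ($g = \frac{3}{-3 + 74} = \frac{3}{71} \approx 0.042253$)
$I{\left(T,E \right)} = - 12 T$
$\frac{1}{I{\left(34,g \right)}} = \frac{1}{\left(-12\right) 34} = \frac{1}{-408} = - \frac{1}{408}$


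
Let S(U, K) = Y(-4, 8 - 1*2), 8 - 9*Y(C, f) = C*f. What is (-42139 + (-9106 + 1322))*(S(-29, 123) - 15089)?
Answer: 753110643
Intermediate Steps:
Y(C, f) = 8/9 - C*f/9
S(U, K) = 32/9 (S(U, K) = 8/9 - ⅑*(-4)*(8 - 1*2) = 8/9 - ⅑*(-4)*(8 - 2) = 8/9 - ⅑*(-4)*6 = 8/9 + 8/3 = 32/9)
(-42139 + (-9106 + 1322))*(S(-29, 123) - 15089) = (-42139 + (-9106 + 1322))*(32/9 - 15089) = (-42139 - 7784)*(-135769/9) = -49923*(-135769/9) = 753110643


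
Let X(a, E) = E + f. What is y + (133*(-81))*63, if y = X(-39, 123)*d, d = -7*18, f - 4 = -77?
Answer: -684999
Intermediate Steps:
f = -73 (f = 4 - 77 = -73)
d = -126
X(a, E) = -73 + E (X(a, E) = E - 73 = -73 + E)
y = -6300 (y = (-73 + 123)*(-126) = 50*(-126) = -6300)
y + (133*(-81))*63 = -6300 + (133*(-81))*63 = -6300 - 10773*63 = -6300 - 678699 = -684999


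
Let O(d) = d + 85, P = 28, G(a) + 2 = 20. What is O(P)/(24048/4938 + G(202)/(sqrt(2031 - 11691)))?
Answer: 100018564520/4316619801 + 76538177*I*sqrt(2415)/4316619801 ≈ 23.171 + 0.87135*I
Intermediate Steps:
G(a) = 18 (G(a) = -2 + 20 = 18)
O(d) = 85 + d
O(P)/(24048/4938 + G(202)/(sqrt(2031 - 11691))) = (85 + 28)/(24048/4938 + 18/(sqrt(2031 - 11691))) = 113/(24048*(1/4938) + 18/(sqrt(-9660))) = 113/(4008/823 + 18/((2*I*sqrt(2415)))) = 113/(4008/823 + 18*(-I*sqrt(2415)/4830)) = 113/(4008/823 - 3*I*sqrt(2415)/805)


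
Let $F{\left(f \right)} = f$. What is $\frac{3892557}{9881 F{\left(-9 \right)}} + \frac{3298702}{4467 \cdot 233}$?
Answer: $- \frac{139187624947}{3428084497} \approx -40.602$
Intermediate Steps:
$\frac{3892557}{9881 F{\left(-9 \right)}} + \frac{3298702}{4467 \cdot 233} = \frac{3892557}{9881 \left(-9\right)} + \frac{3298702}{4467 \cdot 233} = \frac{3892557}{-88929} + \frac{3298702}{1040811} = 3892557 \left(- \frac{1}{88929}\right) + 3298702 \cdot \frac{1}{1040811} = - \frac{1297519}{29643} + \frac{3298702}{1040811} = - \frac{139187624947}{3428084497}$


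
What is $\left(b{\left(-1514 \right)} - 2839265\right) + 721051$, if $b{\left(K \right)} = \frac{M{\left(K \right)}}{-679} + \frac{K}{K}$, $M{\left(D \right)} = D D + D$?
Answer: $- \frac{1440557309}{679} \approx -2.1216 \cdot 10^{6}$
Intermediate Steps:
$M{\left(D \right)} = D + D^{2}$ ($M{\left(D \right)} = D^{2} + D = D + D^{2}$)
$b{\left(K \right)} = 1 - \frac{K \left(1 + K\right)}{679}$ ($b{\left(K \right)} = \frac{K \left(1 + K\right)}{-679} + \frac{K}{K} = K \left(1 + K\right) \left(- \frac{1}{679}\right) + 1 = - \frac{K \left(1 + K\right)}{679} + 1 = 1 - \frac{K \left(1 + K\right)}{679}$)
$\left(b{\left(-1514 \right)} - 2839265\right) + 721051 = \left(\left(1 - - \frac{1514 \left(1 - 1514\right)}{679}\right) - 2839265\right) + 721051 = \left(\left(1 - \left(- \frac{1514}{679}\right) \left(-1513\right)\right) - 2839265\right) + 721051 = \left(\left(1 - \frac{2290682}{679}\right) - 2839265\right) + 721051 = \left(- \frac{2290003}{679} - 2839265\right) + 721051 = - \frac{1930150938}{679} + 721051 = - \frac{1440557309}{679}$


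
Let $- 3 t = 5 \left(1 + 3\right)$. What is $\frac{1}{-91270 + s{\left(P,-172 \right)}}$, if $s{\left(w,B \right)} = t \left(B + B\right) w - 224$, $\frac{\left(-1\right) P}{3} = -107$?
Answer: $\frac{1}{644666} \approx 1.5512 \cdot 10^{-6}$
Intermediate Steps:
$P = 321$ ($P = \left(-3\right) \left(-107\right) = 321$)
$t = - \frac{20}{3}$ ($t = - \frac{5 \left(1 + 3\right)}{3} = - \frac{5 \cdot 4}{3} = \left(- \frac{1}{3}\right) 20 = - \frac{20}{3} \approx -6.6667$)
$s{\left(w,B \right)} = -224 - \frac{40 B w}{3}$ ($s{\left(w,B \right)} = - \frac{20 \left(B + B\right)}{3} w - 224 = - \frac{20 \cdot 2 B}{3} w - 224 = - \frac{40 B}{3} w - 224 = - \frac{40 B w}{3} - 224 = -224 - \frac{40 B w}{3}$)
$\frac{1}{-91270 + s{\left(P,-172 \right)}} = \frac{1}{-91270 - \left(224 - 736160\right)} = \frac{1}{-91270 + \left(-224 + 736160\right)} = \frac{1}{-91270 + 735936} = \frac{1}{644666}$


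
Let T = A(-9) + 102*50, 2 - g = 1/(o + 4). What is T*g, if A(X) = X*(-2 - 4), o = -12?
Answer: 43809/4 ≈ 10952.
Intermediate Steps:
A(X) = -6*X (A(X) = X*(-6) = -6*X)
g = 17/8 (g = 2 - 1/(-12 + 4) = 2 - 1/(-8) = 2 - 1*(-⅛) = 2 + ⅛ = 17/8 ≈ 2.1250)
T = 5154 (T = -6*(-9) + 102*50 = 54 + 5100 = 5154)
T*g = 5154*(17/8) = 43809/4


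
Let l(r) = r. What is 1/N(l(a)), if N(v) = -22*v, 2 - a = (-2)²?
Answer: 1/44 ≈ 0.022727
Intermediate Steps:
a = -2 (a = 2 - 1*(-2)² = 2 - 1*4 = 2 - 4 = -2)
N(v) = -22*v (N(v) = -11*2*v = -22*v)
1/N(l(a)) = 1/(-22*(-2)) = 1/44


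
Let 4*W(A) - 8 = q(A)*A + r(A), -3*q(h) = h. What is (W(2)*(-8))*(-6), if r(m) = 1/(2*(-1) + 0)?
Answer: 74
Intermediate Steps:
q(h) = -h/3
r(m) = -1/2 (r(m) = 1/(-2 + 0) = 1/(-2) = -1/2)
W(A) = 15/8 - A**2/12 (W(A) = 2 + ((-A/3)*A - 1/2)/4 = 2 + (-A**2/3 - 1/2)/4 = 2 + (-1/2 - A**2/3)/4 = 2 + (-1/8 - A**2/12) = 15/8 - A**2/12)
(W(2)*(-8))*(-6) = ((15/8 - 1/12*2**2)*(-8))*(-6) = ((15/8 - 1/12*4)*(-8))*(-6) = ((15/8 - 1/3)*(-8))*(-6) = ((37/24)*(-8))*(-6) = -37/3*(-6) = 74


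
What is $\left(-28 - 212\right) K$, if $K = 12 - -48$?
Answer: $-14400$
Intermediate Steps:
$K = 60$ ($K = 12 + 48 = 60$)
$\left(-28 - 212\right) K = \left(-28 - 212\right) 60 = \left(-240\right) 60 = -14400$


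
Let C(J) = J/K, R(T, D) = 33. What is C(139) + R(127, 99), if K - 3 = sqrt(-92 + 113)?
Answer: -7/4 + 139*sqrt(21)/12 ≈ 51.331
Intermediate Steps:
K = 3 + sqrt(21) (K = 3 + sqrt(-92 + 113) = 3 + sqrt(21) ≈ 7.5826)
C(J) = J/(3 + sqrt(21))
C(139) + R(127, 99) = (-1/4*139 + (1/12)*139*sqrt(21)) + 33 = (-139/4 + 139*sqrt(21)/12) + 33 = -7/4 + 139*sqrt(21)/12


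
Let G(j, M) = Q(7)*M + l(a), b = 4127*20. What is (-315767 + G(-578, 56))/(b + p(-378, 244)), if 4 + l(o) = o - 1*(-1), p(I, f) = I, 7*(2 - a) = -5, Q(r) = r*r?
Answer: -2191163/575134 ≈ -3.8098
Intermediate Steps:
Q(r) = r²
a = 19/7 (a = 2 - ⅐*(-5) = 2 + 5/7 = 19/7 ≈ 2.7143)
b = 82540
l(o) = -3 + o (l(o) = -4 + (o - 1*(-1)) = -4 + (o + 1) = -4 + (1 + o) = -3 + o)
G(j, M) = -2/7 + 49*M (G(j, M) = 7²*M + (-3 + 19/7) = 49*M - 2/7 = -2/7 + 49*M)
(-315767 + G(-578, 56))/(b + p(-378, 244)) = (-315767 + (-2/7 + 49*56))/(82540 - 378) = (-315767 + (-2/7 + 2744))/82162 = (-315767 + 19206/7)*(1/82162) = -2191163/7*1/82162 = -2191163/575134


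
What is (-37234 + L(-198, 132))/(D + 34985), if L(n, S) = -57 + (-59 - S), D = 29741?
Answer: -18741/32363 ≈ -0.57909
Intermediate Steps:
L(n, S) = -116 - S
(-37234 + L(-198, 132))/(D + 34985) = (-37234 + (-116 - 1*132))/(29741 + 34985) = (-37234 + (-116 - 132))/64726 = (-37234 - 248)*(1/64726) = -37482*1/64726 = -18741/32363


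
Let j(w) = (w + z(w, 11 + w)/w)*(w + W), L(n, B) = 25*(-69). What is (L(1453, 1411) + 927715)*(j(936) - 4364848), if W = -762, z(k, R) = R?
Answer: -23344992890215/6 ≈ -3.8908e+12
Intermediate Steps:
L(n, B) = -1725
j(w) = (-762 + w)*(w + (11 + w)/w) (j(w) = (w + (11 + w)/w)*(w - 762) = (w + (11 + w)/w)*(-762 + w) = (-762 + w)*(w + (11 + w)/w))
(L(1453, 1411) + 927715)*(j(936) - 4364848) = (-1725 + 927715)*((-751 + 936² - 8382/936 - 761*936) - 4364848) = 925990*((-751 + 876096 - 8382*1/936 - 712296) - 4364848) = 925990*((-751 + 876096 - 1397/156 - 712296) - 4364848) = 925990*(25434247/156 - 4364848) = 925990*(-655482041/156) = -23344992890215/6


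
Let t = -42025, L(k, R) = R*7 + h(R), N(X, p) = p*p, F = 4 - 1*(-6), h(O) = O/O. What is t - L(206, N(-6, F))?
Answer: -42726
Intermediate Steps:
h(O) = 1
F = 10 (F = 4 + 6 = 10)
N(X, p) = p²
L(k, R) = 1 + 7*R (L(k, R) = R*7 + 1 = 7*R + 1 = 1 + 7*R)
t - L(206, N(-6, F)) = -42025 - (1 + 7*10²) = -42025 - (1 + 7*100) = -42025 - (1 + 700) = -42025 - 1*701 = -42025 - 701 = -42726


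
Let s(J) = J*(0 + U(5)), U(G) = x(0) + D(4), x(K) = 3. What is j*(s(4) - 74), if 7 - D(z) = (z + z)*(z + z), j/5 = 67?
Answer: -97150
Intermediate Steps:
j = 335 (j = 5*67 = 335)
D(z) = 7 - 4*z² (D(z) = 7 - (z + z)*(z + z) = 7 - 2*z*2*z = 7 - 4*z²)
U(G) = -54 (U(G) = 3 + (7 - 4*4²) = 3 + (7 - 4*16) = 3 + (7 - 64) = 3 - 57 = -54)
s(J) = -54*J (s(J) = J*(0 - 54) = J*(-54) = -54*J)
j*(s(4) - 74) = 335*(-54*4 - 74) = 335*(-216 - 74) = 335*(-290) = -97150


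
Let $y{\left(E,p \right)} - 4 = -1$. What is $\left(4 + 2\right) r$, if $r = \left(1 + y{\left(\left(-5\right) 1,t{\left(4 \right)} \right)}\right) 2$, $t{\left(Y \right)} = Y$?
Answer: $48$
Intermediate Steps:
$y{\left(E,p \right)} = 3$ ($y{\left(E,p \right)} = 4 - 1 = 3$)
$r = 8$ ($r = \left(1 + 3\right) 2 = 4 \cdot 2 = 8$)
$\left(4 + 2\right) r = \left(4 + 2\right) 8 = 6 \cdot 8 = 48$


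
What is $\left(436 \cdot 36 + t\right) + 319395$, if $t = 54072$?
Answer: $389163$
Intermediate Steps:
$\left(436 \cdot 36 + t\right) + 319395 = \left(436 \cdot 36 + 54072\right) + 319395 = \left(15696 + 54072\right) + 319395 = 69768 + 319395 = 389163$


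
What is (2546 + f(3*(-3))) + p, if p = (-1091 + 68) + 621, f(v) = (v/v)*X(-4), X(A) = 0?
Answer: 2144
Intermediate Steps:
f(v) = 0 (f(v) = (v/v)*0 = 1*0 = 0)
p = -402 (p = -1023 + 621 = -402)
(2546 + f(3*(-3))) + p = (2546 + 0) - 402 = 2546 - 402 = 2144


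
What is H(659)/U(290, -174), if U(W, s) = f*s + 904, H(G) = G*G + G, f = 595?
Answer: -217470/51313 ≈ -4.2381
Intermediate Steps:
H(G) = G + G**2 (H(G) = G**2 + G = G + G**2)
U(W, s) = 904 + 595*s (U(W, s) = 595*s + 904 = 904 + 595*s)
H(659)/U(290, -174) = (659*(1 + 659))/(904 + 595*(-174)) = (659*660)/(904 - 103530) = 434940/(-102626) = 434940*(-1/102626) = -217470/51313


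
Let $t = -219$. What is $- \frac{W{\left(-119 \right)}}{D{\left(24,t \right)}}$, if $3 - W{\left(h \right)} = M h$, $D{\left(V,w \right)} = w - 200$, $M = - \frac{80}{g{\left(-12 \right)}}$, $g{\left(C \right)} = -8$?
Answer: $\frac{1193}{419} \approx 2.8473$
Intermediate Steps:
$M = 10$ ($M = - \frac{80}{-8} = \left(-80\right) \left(- \frac{1}{8}\right) = 10$)
$D{\left(V,w \right)} = -200 + w$
$W{\left(h \right)} = 3 - 10 h$
$- \frac{W{\left(-119 \right)}}{D{\left(24,t \right)}} = - \frac{3 - -1190}{-200 - 219} = - \frac{3 + 1190}{-419} = - \frac{1193 \left(-1\right)}{419} = \left(-1\right) \left(- \frac{1193}{419}\right) = \frac{1193}{419}$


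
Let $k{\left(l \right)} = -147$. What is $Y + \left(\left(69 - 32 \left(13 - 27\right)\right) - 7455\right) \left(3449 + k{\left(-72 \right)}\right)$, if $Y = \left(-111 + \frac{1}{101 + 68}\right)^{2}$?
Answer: $- \frac{653959969272}{28561} \approx -2.2897 \cdot 10^{7}$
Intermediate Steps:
$Y = \frac{351862564}{28561}$ ($Y = \left(-111 + \frac{1}{169}\right)^{2} = \left(- \frac{18758}{169}\right)^{2} = \frac{351862564}{28561} \approx 12320.0$)
$Y + \left(\left(69 - 32 \left(13 - 27\right)\right) - 7455\right) \left(3449 + k{\left(-72 \right)}\right) = \frac{351862564}{28561} + \left(\left(69 - 32 \left(13 - 27\right)\right) - 7455\right) \left(3449 - 147\right) = \frac{351862564}{28561} + \left(\left(69 - -448\right) - 7455\right) 3302 = \frac{351862564}{28561} + \left(\left(69 + 448\right) - 7455\right) 3302 = \frac{351862564}{28561} + \left(517 - 7455\right) 3302 = \frac{351862564}{28561} - 22909276 = - \frac{653959969272}{28561}$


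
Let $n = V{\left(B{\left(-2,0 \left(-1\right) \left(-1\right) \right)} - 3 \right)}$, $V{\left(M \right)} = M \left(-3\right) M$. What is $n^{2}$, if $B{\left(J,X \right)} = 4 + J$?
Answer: $9$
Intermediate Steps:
$V{\left(M \right)} = - 3 M^{2}$ ($V{\left(M \right)} = - 3 M M = - 3 M^{2}$)
$n = -3$ ($n = - 3 \left(\left(4 - 2\right) - 3\right)^{2} = - 3 \left(2 - 3\right)^{2} = - 3 \left(-1\right)^{2} = \left(-3\right) 1 = -3$)
$n^{2} = \left(-3\right)^{2} = 9$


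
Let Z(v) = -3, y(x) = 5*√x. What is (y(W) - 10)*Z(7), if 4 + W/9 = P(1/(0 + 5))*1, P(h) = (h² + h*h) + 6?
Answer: 30 - 18*√13 ≈ -34.900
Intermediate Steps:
P(h) = 6 + 2*h² (P(h) = (h² + h²) + 6 = 2*h² + 6 = 6 + 2*h²)
W = 468/25 (W = -36 + 9*((6 + 2*(1/(0 + 5))²)*1) = -36 + 9*((6 + 2*(1/5)²)*1) = -36 + 9*((6 + 2*(⅕)²)*1) = -36 + 9*((6 + 2*(1/25))*1) = -36 + 9*((6 + 2/25)*1) = -36 + 9*((152/25)*1) = -36 + 9*(152/25) = -36 + 1368/25 = 468/25 ≈ 18.720)
(y(W) - 10)*Z(7) = (5*√(468/25) - 10)*(-3) = (5*(6*√13/5) - 10)*(-3) = (6*√13 - 10)*(-3) = (-10 + 6*√13)*(-3) = 30 - 18*√13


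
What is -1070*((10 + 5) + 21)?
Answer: -38520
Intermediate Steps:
-1070*((10 + 5) + 21) = -1070*(15 + 21) = -1070*36 = -38520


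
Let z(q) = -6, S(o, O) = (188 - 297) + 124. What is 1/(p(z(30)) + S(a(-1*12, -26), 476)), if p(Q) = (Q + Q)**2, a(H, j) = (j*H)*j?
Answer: 1/159 ≈ 0.0062893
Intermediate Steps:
a(H, j) = H*j**2 (a(H, j) = (H*j)*j = H*j**2)
S(o, O) = 15 (S(o, O) = -109 + 124 = 15)
p(Q) = 4*Q**2 (p(Q) = (2*Q)**2 = 4*Q**2)
1/(p(z(30)) + S(a(-1*12, -26), 476)) = 1/(4*(-6)**2 + 15) = 1/(4*36 + 15) = 1/(144 + 15) = 1/159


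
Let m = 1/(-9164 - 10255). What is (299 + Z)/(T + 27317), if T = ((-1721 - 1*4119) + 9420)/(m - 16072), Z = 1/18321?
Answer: 1709689439738620/156197983513161513 ≈ 0.010946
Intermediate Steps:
m = -1/19419 (m = 1/(-19419) = -1/19419 ≈ -5.1496e-5)
Z = 1/18321 ≈ 5.4582e-5
T = -69520020/312102169 (T = ((-1721 - 1*4119) + 9420)/(-1/19419 - 16072) = ((-1721 - 4119) + 9420)/(-312102169/19419) = (-5840 + 9420)*(-19419/312102169) = 3580*(-19419/312102169) = -69520020/312102169 ≈ -0.22275)
(299 + Z)/(T + 27317) = (299 + 1/18321)/(-69520020/312102169 + 27317) = 5477980/(18321*(8525625430553/312102169)) = (5477980/18321)*(312102169/8525625430553) = 1709689439738620/156197983513161513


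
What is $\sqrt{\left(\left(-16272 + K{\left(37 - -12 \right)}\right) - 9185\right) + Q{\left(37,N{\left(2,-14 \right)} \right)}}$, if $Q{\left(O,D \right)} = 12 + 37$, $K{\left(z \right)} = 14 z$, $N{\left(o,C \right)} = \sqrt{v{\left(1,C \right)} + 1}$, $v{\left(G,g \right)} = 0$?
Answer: $i \sqrt{24722} \approx 157.23 i$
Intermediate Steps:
$N{\left(o,C \right)} = 1$ ($N{\left(o,C \right)} = \sqrt{0 + 1} = \sqrt{1} = 1$)
$Q{\left(O,D \right)} = 49$
$\sqrt{\left(\left(-16272 + K{\left(37 - -12 \right)}\right) - 9185\right) + Q{\left(37,N{\left(2,-14 \right)} \right)}} = \sqrt{\left(\left(-16272 + 14 \left(37 - -12\right)\right) - 9185\right) + 49} = \sqrt{\left(\left(-16272 + 14 \left(37 + 12\right)\right) - 9185\right) + 49} = \sqrt{\left(\left(-16272 + 14 \cdot 49\right) - 9185\right) + 49} = \sqrt{\left(\left(-16272 + 686\right) - 9185\right) + 49} = \sqrt{\left(-15586 - 9185\right) + 49} = \sqrt{-24771 + 49} = \sqrt{-24722} = i \sqrt{24722}$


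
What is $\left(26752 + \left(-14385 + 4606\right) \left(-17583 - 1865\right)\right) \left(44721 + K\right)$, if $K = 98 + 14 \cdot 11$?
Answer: $8554257843912$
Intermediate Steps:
$K = 252$ ($K = 98 + 154 = 252$)
$\left(26752 + \left(-14385 + 4606\right) \left(-17583 - 1865\right)\right) \left(44721 + K\right) = \left(26752 + \left(-14385 + 4606\right) \left(-17583 - 1865\right)\right) \left(44721 + 252\right) = \left(26752 - -190181992\right) 44973 = \left(26752 + 190181992\right) 44973 = 190208744 \cdot 44973 = 8554257843912$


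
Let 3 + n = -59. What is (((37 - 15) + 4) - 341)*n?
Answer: 19530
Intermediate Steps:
n = -62 (n = -3 - 59 = -62)
(((37 - 15) + 4) - 341)*n = (((37 - 15) + 4) - 341)*(-62) = ((22 + 4) - 341)*(-62) = (26 - 341)*(-62) = -315*(-62) = 19530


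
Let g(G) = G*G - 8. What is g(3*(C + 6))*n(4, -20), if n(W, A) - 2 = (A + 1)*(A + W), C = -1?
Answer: 66402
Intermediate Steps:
g(G) = -8 + G² (g(G) = G² - 8 = -8 + G²)
n(W, A) = 2 + (1 + A)*(A + W) (n(W, A) = 2 + (A + 1)*(A + W) = 2 + (1 + A)*(A + W))
g(3*(C + 6))*n(4, -20) = (-8 + (3*(-1 + 6))²)*(2 - 20 + 4 + (-20)² - 20*4) = (-8 + (3*5)²)*(2 - 20 + 4 + 400 - 80) = (-8 + 15²)*306 = (-8 + 225)*306 = 217*306 = 66402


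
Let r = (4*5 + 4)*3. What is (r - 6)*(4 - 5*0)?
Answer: 264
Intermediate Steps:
r = 72 (r = (20 + 4)*3 = 24*3 = 72)
(r - 6)*(4 - 5*0) = (72 - 6)*(4 - 5*0) = 66*(4 + 0) = 66*4 = 264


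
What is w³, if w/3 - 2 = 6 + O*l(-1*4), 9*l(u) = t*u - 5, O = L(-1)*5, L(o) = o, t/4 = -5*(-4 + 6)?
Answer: -347428927/27 ≈ -1.2868e+7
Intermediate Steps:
t = -40 (t = 4*(-5*(-4 + 6)) = 4*(-5*2) = 4*(-10) = -40)
O = -5 (O = -1*5 = -5)
l(u) = -5/9 - 40*u/9 (l(u) = (-40*u - 5)/9 = (-5 - 40*u)/9 = -5/9 - 40*u/9)
w = -703/3 (w = 6 + 3*(6 - 5*(-5/9 - (-40)*4/9)) = 6 + 3*(6 - 5*(-5/9 - 40/9*(-4))) = 6 + 3*(6 - 5*(-5/9 + 160/9)) = 6 + 3*(6 - 5*155/9) = 6 + 3*(6 - 775/9) = 6 + 3*(-721/9) = 6 - 721/3 = -703/3 ≈ -234.33)
w³ = (-703/3)³ = -347428927/27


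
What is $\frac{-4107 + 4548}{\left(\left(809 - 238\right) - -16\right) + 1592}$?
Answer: $\frac{441}{2179} \approx 0.20239$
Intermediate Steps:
$\frac{-4107 + 4548}{\left(\left(809 - 238\right) - -16\right) + 1592} = \frac{441}{\left(571 + 16\right) + 1592} = \frac{441}{587 + 1592} = \frac{441}{2179}$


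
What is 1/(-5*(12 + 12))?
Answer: -1/120 ≈ -0.0083333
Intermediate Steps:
1/(-5*(12 + 12)) = 1/(-5*24) = 1/(-120) = -1/120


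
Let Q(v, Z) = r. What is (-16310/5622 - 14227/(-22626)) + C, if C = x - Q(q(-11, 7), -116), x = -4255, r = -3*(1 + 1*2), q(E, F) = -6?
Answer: -90065760563/21200562 ≈ -4248.3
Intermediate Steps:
r = -9 (r = -3*(1 + 2) = -3*3 = -9)
Q(v, Z) = -9
C = -4246 (C = -4255 - 1*(-9) = -4255 + 9 = -4246)
(-16310/5622 - 14227/(-22626)) + C = (-16310/5622 - 14227/(-22626)) - 4246 = (-16310*1/5622 - 14227*(-1/22626)) - 4246 = (-8155/2811 + 14227/22626) - 4246 = -48174311/21200562 - 4246 = -90065760563/21200562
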